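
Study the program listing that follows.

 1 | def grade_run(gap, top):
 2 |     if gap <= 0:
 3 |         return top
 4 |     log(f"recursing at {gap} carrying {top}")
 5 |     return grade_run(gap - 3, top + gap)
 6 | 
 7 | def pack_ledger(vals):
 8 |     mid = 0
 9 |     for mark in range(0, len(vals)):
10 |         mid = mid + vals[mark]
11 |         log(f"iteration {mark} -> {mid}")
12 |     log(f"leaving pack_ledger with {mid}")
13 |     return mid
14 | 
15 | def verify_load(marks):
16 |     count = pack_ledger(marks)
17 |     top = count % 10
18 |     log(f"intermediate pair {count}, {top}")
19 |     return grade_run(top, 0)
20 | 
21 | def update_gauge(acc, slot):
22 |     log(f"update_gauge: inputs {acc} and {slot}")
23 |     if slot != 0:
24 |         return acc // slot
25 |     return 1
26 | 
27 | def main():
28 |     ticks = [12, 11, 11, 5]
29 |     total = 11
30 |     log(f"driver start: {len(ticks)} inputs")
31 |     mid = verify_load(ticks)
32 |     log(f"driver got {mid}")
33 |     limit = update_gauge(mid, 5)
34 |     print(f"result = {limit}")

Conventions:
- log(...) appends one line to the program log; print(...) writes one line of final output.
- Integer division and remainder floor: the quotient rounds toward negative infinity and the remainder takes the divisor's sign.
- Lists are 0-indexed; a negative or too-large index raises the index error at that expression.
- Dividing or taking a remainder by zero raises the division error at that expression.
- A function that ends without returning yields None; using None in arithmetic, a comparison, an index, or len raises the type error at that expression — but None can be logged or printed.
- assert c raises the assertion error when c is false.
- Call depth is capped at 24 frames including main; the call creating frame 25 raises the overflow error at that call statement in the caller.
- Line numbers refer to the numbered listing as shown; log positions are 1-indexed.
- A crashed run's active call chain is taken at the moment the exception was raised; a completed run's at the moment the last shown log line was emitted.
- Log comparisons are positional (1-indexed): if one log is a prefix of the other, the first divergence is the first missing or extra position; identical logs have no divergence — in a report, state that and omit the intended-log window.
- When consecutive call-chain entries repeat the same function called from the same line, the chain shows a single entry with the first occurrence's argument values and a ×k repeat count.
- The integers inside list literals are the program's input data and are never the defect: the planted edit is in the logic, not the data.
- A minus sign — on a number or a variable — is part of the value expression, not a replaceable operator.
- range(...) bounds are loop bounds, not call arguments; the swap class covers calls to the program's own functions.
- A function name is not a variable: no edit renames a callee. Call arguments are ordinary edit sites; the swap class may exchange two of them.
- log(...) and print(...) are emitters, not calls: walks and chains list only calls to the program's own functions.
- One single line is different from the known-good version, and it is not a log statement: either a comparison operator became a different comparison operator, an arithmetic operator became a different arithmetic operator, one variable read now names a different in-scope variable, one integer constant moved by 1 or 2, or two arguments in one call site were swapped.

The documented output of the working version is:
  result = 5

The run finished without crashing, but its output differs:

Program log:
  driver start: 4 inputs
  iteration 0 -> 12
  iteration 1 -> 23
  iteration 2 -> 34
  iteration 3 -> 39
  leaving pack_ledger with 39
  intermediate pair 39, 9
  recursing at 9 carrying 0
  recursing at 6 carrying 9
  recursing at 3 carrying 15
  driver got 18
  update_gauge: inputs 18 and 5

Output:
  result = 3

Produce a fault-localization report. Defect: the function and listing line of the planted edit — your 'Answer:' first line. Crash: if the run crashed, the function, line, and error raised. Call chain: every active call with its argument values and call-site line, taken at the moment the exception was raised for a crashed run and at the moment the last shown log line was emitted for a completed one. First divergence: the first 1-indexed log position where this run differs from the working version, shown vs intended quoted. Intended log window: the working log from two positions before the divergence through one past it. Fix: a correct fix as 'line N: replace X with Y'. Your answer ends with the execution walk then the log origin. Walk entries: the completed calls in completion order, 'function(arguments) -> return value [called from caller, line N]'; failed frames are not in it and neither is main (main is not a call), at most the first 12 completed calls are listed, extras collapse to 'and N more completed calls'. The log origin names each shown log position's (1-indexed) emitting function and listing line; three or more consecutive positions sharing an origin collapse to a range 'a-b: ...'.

Answer: the defect is in grade_run at line 5.
Key fact: Position 9 is the first bad log line: 'recursing at 6 carrying 9' should read 'recursing at 7 carrying 9'.
Call chain: main -> update_gauge(18, 5) (called at line 33).
First divergence: position 9 — the shown line 'recursing at 6 carrying 9' should read 'recursing at 7 carrying 9'.
Intended log window:
  7: intermediate pair 39, 9
  8: recursing at 9 carrying 0
  9: recursing at 7 carrying 9
  10: recursing at 5 carrying 16
Execution walk:
  pack_ledger([12, 11, 11, 5]) -> 39  [called from verify_load, line 16]
  grade_run(0, 18) -> 18  [called from grade_run, line 5]
  grade_run(3, 15) -> 18  [called from grade_run, line 5]
  grade_run(6, 9) -> 18  [called from grade_run, line 5]
  grade_run(9, 0) -> 18  [called from verify_load, line 19]
  verify_load([12, 11, 11, 5]) -> 18  [called from main, line 31]
  update_gauge(18, 5) -> 3  [called from main, line 33]
Log origins:
  1 — main, line 30
  2-5 — pack_ledger, line 11
  6 — pack_ledger, line 12
  7 — verify_load, line 18
  8-10 — grade_run, line 4
  11 — main, line 32
  12 — update_gauge, line 22
A correct fix: line 5: replace `3` with `2`.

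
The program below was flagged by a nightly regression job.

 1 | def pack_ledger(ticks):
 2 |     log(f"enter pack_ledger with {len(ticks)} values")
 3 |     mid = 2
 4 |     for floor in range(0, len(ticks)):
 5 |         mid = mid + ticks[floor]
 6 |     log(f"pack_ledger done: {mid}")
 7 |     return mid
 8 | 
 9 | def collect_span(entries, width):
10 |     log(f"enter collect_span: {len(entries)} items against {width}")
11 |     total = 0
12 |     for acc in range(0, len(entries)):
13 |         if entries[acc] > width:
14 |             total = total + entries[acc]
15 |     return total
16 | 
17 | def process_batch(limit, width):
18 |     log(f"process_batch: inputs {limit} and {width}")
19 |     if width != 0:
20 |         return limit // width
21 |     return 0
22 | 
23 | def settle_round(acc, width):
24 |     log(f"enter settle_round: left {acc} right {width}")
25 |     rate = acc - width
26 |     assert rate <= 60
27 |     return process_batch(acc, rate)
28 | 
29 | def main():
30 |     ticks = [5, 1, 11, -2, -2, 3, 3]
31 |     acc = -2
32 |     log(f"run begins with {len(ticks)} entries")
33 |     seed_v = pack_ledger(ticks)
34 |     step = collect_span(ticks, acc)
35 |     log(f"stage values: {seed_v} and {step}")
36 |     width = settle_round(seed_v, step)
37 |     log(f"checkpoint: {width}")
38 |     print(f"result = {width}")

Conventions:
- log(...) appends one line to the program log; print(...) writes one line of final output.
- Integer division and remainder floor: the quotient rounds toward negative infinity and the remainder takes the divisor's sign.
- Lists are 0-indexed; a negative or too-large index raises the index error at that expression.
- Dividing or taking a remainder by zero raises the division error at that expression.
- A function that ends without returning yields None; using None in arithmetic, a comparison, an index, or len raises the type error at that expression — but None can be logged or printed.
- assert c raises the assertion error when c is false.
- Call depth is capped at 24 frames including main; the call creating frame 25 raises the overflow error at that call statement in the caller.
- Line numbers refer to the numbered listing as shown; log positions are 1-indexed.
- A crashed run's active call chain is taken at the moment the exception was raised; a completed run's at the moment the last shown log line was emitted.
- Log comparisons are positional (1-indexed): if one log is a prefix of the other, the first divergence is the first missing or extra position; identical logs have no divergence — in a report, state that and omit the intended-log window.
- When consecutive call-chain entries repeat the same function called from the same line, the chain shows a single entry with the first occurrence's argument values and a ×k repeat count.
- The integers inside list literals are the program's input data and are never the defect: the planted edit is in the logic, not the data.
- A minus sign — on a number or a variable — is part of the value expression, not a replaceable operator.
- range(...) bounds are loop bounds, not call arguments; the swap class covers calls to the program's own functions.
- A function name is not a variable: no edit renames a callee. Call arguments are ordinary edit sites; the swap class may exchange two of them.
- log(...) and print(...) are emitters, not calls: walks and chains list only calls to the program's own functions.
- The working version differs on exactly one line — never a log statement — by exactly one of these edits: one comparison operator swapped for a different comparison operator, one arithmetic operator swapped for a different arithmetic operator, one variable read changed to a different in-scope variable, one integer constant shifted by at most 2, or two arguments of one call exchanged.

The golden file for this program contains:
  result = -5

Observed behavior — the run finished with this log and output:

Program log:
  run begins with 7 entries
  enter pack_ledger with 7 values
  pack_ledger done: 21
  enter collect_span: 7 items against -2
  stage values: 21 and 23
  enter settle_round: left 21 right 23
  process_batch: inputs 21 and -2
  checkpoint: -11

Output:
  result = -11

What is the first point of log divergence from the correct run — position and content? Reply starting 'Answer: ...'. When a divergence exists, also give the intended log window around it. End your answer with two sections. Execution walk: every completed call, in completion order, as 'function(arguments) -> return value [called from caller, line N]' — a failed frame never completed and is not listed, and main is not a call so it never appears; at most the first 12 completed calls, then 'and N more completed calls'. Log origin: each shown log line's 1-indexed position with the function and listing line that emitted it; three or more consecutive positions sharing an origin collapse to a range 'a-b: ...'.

Answer: position 3 — shown 'pack_ledger done: 21', intended 'pack_ledger done: 19'.
Intended log window:
  1: run begins with 7 entries
  2: enter pack_ledger with 7 values
  3: pack_ledger done: 19
  4: enter collect_span: 7 items against -2
Execution walk:
  pack_ledger([5, 1, 11, -2, -2, 3, 3]) -> 21  [called from main, line 33]
  collect_span([5, 1, 11, -2, -2, 3, 3], -2) -> 23  [called from main, line 34]
  process_batch(21, -2) -> -11  [called from settle_round, line 27]
  settle_round(21, 23) -> -11  [called from main, line 36]
Log line origins:
  1: logged in main at line 32
  2: logged in pack_ledger at line 2
  3: logged in pack_ledger at line 6
  4: logged in collect_span at line 10
  5: logged in main at line 35
  6: logged in settle_round at line 24
  7: logged in process_batch at line 18
  8: logged in main at line 37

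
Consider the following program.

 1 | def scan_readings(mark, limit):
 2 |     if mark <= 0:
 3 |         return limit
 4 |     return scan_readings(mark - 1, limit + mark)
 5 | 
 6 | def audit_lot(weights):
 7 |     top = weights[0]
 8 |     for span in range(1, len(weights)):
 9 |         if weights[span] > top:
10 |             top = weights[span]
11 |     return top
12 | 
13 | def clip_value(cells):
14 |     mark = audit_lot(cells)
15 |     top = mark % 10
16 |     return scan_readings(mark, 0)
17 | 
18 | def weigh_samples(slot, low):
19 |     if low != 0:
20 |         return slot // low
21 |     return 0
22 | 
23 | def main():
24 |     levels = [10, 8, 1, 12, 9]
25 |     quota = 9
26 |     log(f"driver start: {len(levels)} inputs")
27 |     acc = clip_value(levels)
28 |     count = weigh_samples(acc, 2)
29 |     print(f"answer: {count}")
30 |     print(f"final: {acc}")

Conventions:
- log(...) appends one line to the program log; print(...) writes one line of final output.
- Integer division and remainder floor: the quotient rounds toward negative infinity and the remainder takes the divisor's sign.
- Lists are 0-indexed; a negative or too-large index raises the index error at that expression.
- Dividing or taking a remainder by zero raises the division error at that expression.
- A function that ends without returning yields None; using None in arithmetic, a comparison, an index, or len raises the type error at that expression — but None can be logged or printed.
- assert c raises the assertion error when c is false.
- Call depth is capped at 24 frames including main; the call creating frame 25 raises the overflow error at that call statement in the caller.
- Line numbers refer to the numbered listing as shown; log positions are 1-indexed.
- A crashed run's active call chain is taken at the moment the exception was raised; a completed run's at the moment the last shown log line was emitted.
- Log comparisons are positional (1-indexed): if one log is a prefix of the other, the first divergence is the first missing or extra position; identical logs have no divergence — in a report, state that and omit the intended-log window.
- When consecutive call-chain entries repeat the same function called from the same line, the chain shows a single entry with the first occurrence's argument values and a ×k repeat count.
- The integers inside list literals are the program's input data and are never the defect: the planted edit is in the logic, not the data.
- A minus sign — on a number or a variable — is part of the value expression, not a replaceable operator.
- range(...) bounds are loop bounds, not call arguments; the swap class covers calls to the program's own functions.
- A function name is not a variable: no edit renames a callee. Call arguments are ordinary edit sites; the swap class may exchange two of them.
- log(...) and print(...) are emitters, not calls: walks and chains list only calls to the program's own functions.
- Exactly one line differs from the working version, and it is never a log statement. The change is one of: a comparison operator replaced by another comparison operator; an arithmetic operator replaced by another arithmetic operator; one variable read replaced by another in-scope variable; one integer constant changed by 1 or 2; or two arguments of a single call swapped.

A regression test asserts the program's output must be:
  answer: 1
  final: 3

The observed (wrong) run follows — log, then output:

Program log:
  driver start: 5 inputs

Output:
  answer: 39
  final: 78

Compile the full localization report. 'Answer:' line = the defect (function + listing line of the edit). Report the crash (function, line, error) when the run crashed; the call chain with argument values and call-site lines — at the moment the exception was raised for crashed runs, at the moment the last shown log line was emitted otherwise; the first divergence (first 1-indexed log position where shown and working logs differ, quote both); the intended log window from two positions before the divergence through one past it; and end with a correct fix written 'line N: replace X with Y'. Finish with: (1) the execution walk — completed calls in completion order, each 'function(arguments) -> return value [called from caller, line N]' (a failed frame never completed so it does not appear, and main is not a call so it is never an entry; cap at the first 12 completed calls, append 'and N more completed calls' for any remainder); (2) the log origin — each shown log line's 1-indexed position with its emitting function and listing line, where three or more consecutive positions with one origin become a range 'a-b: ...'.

Answer: the defect is in clip_value at line 16.
Key fact: Every logged value matches the working version; the printed result is what differs.
Call chain: main.
First divergence: none; the two logs match at every position.
Execution walk:
  audit_lot([10, 8, 1, 12, 9]) -> 12  [called from clip_value, line 14]
  scan_readings(0, 78) -> 78  [called from scan_readings, line 4]
  scan_readings(1, 77) -> 78  [called from scan_readings, line 4]
  scan_readings(2, 75) -> 78  [called from scan_readings, line 4]
  scan_readings(3, 72) -> 78  [called from scan_readings, line 4]
  scan_readings(4, 68) -> 78  [called from scan_readings, line 4]
  scan_readings(5, 63) -> 78  [called from scan_readings, line 4]
  scan_readings(6, 57) -> 78  [called from scan_readings, line 4]
  scan_readings(7, 50) -> 78  [called from scan_readings, line 4]
  scan_readings(8, 42) -> 78  [called from scan_readings, line 4]
  scan_readings(9, 33) -> 78  [called from scan_readings, line 4]
  scan_readings(10, 23) -> 78  [called from scan_readings, line 4]
  ... and 4 more completed calls
Origin of each log line:
  1: from main, line 26
A correct fix: line 16: replace `mark` with `top`.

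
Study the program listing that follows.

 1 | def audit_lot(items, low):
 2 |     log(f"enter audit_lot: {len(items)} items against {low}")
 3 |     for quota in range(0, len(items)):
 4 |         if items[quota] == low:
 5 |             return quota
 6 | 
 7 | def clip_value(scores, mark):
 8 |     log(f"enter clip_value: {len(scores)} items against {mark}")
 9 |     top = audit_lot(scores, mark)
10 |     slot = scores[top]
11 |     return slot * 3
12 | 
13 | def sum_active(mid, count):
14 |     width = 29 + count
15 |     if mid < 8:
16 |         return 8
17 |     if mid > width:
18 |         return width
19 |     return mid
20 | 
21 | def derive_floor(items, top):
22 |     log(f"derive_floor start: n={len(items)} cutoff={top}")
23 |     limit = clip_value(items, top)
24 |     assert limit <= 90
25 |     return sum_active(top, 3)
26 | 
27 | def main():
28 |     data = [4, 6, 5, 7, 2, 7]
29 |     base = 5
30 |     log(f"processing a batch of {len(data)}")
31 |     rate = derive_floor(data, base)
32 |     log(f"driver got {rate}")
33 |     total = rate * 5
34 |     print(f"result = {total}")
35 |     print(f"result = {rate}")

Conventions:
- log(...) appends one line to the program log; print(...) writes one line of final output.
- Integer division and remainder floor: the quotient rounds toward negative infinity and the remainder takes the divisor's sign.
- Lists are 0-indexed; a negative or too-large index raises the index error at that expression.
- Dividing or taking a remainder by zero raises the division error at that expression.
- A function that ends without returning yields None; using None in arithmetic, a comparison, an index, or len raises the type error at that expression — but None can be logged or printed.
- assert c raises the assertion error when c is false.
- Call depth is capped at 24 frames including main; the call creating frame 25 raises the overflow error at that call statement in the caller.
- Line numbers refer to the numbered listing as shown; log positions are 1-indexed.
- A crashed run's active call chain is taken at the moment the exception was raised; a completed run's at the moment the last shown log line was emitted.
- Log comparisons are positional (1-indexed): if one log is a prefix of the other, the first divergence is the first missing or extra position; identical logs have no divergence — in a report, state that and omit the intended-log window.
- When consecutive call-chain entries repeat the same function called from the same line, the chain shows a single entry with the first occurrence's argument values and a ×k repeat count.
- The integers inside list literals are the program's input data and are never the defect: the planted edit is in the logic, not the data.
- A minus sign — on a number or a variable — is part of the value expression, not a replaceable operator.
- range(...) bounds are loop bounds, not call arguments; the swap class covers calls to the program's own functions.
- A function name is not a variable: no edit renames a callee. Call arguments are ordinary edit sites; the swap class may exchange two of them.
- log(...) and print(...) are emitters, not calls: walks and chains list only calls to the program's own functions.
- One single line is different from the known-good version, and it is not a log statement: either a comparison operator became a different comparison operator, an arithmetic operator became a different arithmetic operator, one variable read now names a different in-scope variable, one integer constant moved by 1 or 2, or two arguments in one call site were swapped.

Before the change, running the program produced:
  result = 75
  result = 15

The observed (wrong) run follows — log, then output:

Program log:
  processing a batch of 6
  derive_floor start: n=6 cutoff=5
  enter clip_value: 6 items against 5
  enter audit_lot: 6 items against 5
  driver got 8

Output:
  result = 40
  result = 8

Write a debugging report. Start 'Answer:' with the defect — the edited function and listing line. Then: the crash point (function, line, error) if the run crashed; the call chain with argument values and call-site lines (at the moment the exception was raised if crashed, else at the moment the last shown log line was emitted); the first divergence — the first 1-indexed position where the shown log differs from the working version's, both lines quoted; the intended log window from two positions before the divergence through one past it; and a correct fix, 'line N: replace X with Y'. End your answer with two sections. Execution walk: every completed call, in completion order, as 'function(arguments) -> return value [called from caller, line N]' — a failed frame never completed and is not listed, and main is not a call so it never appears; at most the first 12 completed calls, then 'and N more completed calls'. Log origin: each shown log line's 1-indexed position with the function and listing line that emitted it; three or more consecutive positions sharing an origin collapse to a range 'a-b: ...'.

Answer: the defect is in derive_floor at line 25.
The tell: The log first diverges at position 5: the faulty run prints 'driver got 8' where the working version prints 'driver got 15'.
Call chain: main.
First divergence: position 5 — shown 'driver got 8', intended 'driver got 15'.
Intended log window:
  3: enter clip_value: 6 items against 5
  4: enter audit_lot: 6 items against 5
  5: driver got 15
Execution walk:
  audit_lot([4, 6, 5, 7, 2, 7], 5) -> 2  [called from clip_value, line 9]
  clip_value([4, 6, 5, 7, 2, 7], 5) -> 15  [called from derive_floor, line 23]
  sum_active(5, 3) -> 8  [called from derive_floor, line 25]
  derive_floor([4, 6, 5, 7, 2, 7], 5) -> 8  [called from main, line 31]
Log origin:
  1: from main, line 30
  2: from derive_floor, line 22
  3: from clip_value, line 8
  4: from audit_lot, line 2
  5: from main, line 32
A correct fix: line 25: replace `top` with `limit`.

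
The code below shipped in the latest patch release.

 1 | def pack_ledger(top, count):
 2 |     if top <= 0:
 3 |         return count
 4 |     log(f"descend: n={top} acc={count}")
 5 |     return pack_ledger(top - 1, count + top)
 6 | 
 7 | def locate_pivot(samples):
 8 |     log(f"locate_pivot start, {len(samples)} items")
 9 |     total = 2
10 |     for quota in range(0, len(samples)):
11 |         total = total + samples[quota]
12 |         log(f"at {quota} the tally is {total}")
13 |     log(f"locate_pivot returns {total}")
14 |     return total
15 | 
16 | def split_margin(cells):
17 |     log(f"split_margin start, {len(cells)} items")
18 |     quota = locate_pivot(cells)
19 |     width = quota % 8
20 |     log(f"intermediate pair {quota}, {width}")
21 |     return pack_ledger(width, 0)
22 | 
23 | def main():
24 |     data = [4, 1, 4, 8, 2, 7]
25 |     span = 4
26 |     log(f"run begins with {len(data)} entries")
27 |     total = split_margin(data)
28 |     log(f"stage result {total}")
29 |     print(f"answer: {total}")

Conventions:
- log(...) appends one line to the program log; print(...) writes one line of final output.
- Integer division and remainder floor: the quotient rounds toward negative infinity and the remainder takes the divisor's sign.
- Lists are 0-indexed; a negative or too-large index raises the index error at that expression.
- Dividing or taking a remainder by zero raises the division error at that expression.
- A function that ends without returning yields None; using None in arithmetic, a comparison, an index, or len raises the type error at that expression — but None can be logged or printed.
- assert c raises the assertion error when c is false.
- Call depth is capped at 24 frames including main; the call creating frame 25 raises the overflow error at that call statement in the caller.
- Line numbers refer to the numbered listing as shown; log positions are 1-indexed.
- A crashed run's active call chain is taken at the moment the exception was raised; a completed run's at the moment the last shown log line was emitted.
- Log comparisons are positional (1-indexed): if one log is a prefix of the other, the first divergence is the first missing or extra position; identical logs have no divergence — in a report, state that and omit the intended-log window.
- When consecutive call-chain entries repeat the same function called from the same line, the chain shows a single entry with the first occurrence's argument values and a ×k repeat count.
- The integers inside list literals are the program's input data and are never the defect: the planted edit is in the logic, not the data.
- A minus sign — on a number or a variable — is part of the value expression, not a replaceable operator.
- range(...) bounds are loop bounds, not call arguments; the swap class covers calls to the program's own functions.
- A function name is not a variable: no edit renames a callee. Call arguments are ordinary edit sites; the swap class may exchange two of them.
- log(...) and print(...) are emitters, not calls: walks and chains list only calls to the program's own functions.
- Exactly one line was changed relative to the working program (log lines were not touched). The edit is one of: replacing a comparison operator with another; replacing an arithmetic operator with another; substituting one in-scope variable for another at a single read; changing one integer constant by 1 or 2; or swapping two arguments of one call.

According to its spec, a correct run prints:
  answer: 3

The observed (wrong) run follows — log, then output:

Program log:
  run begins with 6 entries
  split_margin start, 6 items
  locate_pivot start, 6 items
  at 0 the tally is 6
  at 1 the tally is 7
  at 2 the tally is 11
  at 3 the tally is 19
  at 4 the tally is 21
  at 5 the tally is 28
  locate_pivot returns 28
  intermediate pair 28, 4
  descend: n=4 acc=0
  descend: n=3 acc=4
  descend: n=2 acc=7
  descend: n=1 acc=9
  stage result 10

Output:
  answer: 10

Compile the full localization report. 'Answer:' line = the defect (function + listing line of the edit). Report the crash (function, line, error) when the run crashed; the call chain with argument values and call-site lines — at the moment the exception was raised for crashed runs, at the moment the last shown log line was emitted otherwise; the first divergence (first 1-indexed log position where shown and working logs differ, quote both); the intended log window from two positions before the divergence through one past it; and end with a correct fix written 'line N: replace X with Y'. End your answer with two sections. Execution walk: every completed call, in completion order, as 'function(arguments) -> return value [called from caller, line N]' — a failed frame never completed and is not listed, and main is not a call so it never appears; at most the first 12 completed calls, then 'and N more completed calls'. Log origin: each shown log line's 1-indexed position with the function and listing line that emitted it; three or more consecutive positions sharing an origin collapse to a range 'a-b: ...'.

Answer: the defect is in locate_pivot at line 9.
Core observation: Position 4 is the first bad log line: 'at 0 the tally is 6' should read 'at 0 the tally is 4'.
Call chain: main.
First divergence: position 4; shown 'at 0 the tally is 6' vs intended 'at 0 the tally is 4'.
Intended log window:
  2: split_margin start, 6 items
  3: locate_pivot start, 6 items
  4: at 0 the tally is 4
  5: at 1 the tally is 5
Execution walk:
  locate_pivot([4, 1, 4, 8, 2, 7]) -> 28  [called from split_margin, line 18]
  pack_ledger(0, 10) -> 10  [called from pack_ledger, line 5]
  pack_ledger(1, 9) -> 10  [called from pack_ledger, line 5]
  pack_ledger(2, 7) -> 10  [called from pack_ledger, line 5]
  pack_ledger(3, 4) -> 10  [called from pack_ledger, line 5]
  pack_ledger(4, 0) -> 10  [called from split_margin, line 21]
  split_margin([4, 1, 4, 8, 2, 7]) -> 10  [called from main, line 27]
Log origins:
  1: from main, line 26
  2: from split_margin, line 17
  3: from locate_pivot, line 8
  4-9: from locate_pivot, line 12
  10: from locate_pivot, line 13
  11: from split_margin, line 20
  12-15: from pack_ledger, line 4
  16: from main, line 28
A correct fix: line 9: replace `2` with `0`.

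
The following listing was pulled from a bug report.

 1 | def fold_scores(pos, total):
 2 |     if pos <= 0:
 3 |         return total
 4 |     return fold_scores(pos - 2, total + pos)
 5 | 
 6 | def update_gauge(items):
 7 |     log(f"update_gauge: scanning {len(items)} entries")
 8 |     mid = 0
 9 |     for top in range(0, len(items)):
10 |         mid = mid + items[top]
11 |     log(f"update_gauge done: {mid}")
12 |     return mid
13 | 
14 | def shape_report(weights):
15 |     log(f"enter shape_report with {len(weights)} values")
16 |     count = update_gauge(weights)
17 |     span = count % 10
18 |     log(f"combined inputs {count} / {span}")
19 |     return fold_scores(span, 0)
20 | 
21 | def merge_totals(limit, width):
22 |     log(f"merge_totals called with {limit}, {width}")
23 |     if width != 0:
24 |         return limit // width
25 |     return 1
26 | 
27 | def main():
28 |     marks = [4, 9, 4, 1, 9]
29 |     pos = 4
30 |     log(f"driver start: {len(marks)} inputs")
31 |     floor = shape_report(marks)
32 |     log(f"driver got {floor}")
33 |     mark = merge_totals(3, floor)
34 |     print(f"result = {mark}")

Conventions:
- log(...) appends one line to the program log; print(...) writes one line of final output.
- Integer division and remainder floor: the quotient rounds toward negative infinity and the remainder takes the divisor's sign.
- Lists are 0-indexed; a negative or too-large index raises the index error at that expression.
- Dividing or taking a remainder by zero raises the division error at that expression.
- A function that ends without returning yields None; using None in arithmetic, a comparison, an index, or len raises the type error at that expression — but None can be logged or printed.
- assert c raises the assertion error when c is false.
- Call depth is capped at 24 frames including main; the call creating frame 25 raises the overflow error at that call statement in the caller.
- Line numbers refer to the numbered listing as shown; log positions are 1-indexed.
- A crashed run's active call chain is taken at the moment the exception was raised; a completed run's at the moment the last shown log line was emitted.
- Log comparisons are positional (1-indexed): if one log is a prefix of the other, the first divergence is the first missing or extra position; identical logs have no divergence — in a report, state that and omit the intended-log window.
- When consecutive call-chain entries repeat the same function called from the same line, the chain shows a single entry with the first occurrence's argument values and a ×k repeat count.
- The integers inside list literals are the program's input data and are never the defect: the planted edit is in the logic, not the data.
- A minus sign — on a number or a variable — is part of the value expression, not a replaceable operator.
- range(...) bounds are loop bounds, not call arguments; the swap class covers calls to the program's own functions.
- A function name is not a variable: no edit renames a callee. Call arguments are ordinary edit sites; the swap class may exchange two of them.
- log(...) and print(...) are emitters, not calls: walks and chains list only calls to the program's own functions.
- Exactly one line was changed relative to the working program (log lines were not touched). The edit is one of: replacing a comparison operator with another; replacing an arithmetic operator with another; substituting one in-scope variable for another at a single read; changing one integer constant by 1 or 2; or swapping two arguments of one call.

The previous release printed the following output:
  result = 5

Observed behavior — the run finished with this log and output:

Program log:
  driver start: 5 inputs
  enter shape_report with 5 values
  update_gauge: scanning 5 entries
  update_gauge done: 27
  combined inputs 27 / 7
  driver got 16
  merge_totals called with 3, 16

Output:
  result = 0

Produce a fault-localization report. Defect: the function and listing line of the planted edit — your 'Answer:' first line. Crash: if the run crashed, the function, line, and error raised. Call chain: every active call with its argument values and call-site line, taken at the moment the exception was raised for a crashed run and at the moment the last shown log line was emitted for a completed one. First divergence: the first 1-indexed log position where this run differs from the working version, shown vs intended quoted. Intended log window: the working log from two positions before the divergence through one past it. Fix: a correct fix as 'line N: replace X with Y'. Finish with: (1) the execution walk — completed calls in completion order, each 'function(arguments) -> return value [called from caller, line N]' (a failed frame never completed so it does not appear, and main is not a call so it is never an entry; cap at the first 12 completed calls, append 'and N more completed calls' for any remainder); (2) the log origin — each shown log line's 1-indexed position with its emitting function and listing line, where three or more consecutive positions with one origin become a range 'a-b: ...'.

Answer: the defect is in main at line 33.
Key fact: Position 7 is the first bad log line: 'merge_totals called with 3, 16' should read 'merge_totals called with 16, 3'.
Call chain: main -> merge_totals(3, 16) (called at line 33).
First divergence: at position 7 the run shows 'merge_totals called with 3, 16' where the working version logs 'merge_totals called with 16, 3'.
Intended log window:
  5: combined inputs 27 / 7
  6: driver got 16
  7: merge_totals called with 16, 3
Execution walk:
  update_gauge([4, 9, 4, 1, 9]) -> 27  [called from shape_report, line 16]
  fold_scores(-1, 16) -> 16  [called from fold_scores, line 4]
  fold_scores(1, 15) -> 16  [called from fold_scores, line 4]
  fold_scores(3, 12) -> 16  [called from fold_scores, line 4]
  fold_scores(5, 7) -> 16  [called from fold_scores, line 4]
  fold_scores(7, 0) -> 16  [called from shape_report, line 19]
  shape_report([4, 9, 4, 1, 9]) -> 16  [called from main, line 31]
  merge_totals(3, 16) -> 0  [called from main, line 33]
Log origins:
  1: from main, line 30
  2: from shape_report, line 15
  3: from update_gauge, line 7
  4: from update_gauge, line 11
  5: from shape_report, line 18
  6: from main, line 32
  7: from merge_totals, line 22
A correct fix: line 33: replace `merge_totals(3, floor)` with `merge_totals(floor, 3)`.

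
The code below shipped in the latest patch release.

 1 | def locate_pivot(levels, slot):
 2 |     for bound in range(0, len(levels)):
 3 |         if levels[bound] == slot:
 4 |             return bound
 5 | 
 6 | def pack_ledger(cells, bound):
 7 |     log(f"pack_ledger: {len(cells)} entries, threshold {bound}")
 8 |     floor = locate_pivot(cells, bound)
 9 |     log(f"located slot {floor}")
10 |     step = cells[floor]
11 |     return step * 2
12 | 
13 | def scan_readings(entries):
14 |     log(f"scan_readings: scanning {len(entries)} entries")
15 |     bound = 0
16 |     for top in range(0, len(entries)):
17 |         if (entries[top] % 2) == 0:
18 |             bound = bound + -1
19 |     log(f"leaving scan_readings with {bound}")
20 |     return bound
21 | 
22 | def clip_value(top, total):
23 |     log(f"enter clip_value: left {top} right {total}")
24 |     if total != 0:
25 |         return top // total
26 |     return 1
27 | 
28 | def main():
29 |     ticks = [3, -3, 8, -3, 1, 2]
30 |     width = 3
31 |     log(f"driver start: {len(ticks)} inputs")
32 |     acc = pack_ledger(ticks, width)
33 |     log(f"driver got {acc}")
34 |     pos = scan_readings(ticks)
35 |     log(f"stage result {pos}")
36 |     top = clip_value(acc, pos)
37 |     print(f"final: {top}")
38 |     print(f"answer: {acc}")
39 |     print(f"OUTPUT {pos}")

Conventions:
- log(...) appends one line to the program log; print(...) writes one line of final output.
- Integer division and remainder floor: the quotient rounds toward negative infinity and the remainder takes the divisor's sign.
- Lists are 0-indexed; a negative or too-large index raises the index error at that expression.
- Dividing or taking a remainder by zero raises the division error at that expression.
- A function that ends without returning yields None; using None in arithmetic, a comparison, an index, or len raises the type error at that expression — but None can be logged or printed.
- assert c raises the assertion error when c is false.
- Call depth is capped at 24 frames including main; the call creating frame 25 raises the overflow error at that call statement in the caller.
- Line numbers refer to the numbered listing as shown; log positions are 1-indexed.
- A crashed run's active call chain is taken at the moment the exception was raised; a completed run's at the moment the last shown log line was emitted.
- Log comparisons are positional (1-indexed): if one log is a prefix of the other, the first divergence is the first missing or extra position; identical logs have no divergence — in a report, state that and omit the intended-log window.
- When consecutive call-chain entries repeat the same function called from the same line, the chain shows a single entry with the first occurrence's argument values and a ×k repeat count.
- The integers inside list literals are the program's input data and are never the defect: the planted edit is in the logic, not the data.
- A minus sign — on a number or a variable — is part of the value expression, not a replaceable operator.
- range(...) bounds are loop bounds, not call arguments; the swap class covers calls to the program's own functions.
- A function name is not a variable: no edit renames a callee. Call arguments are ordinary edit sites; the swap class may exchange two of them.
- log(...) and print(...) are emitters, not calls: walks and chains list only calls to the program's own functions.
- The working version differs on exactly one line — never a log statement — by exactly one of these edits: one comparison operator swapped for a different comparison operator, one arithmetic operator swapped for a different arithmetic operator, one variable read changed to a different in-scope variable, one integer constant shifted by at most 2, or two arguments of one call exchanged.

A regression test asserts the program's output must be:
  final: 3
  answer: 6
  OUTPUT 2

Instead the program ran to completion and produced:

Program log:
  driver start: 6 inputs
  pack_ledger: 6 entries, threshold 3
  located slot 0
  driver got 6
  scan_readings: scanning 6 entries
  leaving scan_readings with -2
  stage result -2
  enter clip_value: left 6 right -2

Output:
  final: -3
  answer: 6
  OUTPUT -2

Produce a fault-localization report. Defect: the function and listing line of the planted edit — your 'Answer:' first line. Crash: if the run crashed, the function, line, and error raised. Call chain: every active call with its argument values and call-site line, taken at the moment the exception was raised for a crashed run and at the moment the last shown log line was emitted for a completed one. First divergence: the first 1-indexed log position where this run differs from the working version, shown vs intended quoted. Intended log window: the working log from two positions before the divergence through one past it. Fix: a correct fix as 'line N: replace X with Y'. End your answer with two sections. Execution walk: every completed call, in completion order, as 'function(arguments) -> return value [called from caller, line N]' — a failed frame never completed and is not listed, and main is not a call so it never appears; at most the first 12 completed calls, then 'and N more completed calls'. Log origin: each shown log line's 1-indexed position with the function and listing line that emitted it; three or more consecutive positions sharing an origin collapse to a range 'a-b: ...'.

Answer: the defect is in scan_readings at line 18.
Key observation: The log first diverges at position 6: the faulty run prints 'leaving scan_readings with -2' where the working version prints 'leaving scan_readings with 2'.
Call chain: main -> clip_value(6, -2) (called at line 36).
First divergence: at position 6 the run shows 'leaving scan_readings with -2' where the working version logs 'leaving scan_readings with 2'.
Intended log window:
  4: driver got 6
  5: scan_readings: scanning 6 entries
  6: leaving scan_readings with 2
  7: stage result 2
Execution walk:
  locate_pivot([3, -3, 8, -3, 1, 2], 3) -> 0  [called from pack_ledger, line 8]
  pack_ledger([3, -3, 8, -3, 1, 2], 3) -> 6  [called from main, line 32]
  scan_readings([3, -3, 8, -3, 1, 2]) -> -2  [called from main, line 34]
  clip_value(6, -2) -> -3  [called from main, line 36]
Log origin:
  1: from main, line 31
  2: from pack_ledger, line 7
  3: from pack_ledger, line 9
  4: from main, line 33
  5: from scan_readings, line 14
  6: from scan_readings, line 19
  7: from main, line 35
  8: from clip_value, line 23
A correct fix: line 18: replace `-1` with `1`.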